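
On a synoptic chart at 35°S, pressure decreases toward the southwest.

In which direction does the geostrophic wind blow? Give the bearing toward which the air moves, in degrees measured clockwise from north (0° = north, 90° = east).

135°

The pressure-gradient force points toward the southwest (bearing 225°).
Geostrophic balance: in the Southern Hemisphere the Coriolis force deflects motion to the left, so the geostrophic wind blows 90° to the left of the pressure-gradient force (low pressure on the right).
Rotating 225° by 90° counterclockwise gives 135° — the wind blows toward the southeast.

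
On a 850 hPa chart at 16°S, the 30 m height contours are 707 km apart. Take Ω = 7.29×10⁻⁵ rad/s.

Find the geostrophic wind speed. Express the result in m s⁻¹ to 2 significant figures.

Coriolis parameter at 16°S:
f = 2Ω sin φ = 2 × 7.29×10⁻⁵ × sin 16° = 4.02×10⁻⁵ s⁻¹
Height gradient: |∂Z/∂n| = 30 m / 707000 m = 4.24×10⁻⁵
On a pressure surface, geostrophic balance gives V_g = (g/f)|∂Z/∂n|:
V_g = 9.81 × 4.24×10⁻⁵ / 4.02×10⁻⁵ = 10.4 m/s

10 m s⁻¹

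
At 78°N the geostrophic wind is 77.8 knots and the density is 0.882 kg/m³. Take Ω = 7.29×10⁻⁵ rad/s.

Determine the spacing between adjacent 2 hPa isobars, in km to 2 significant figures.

Coriolis parameter at 78°N:
f = 2Ω sin φ = 2 × 7.29×10⁻⁵ × sin 78° = 1.43×10⁻⁴ s⁻¹
Wind speed in SI: 77.8 knots = 40.0 m/s
Geostrophic balance rearranged: |∂P/∂n| = f ρ V_g
|∂P/∂n| = 1.43×10⁻⁴ × 0.882 × 40.0 = 5.03×10⁻³ Pa/m
Isobar spacing: Δn = ΔP/|∂P/∂n| = 200 Pa / 5.03×10⁻³ Pa/m = 39727 m ≈ 40 km

40 km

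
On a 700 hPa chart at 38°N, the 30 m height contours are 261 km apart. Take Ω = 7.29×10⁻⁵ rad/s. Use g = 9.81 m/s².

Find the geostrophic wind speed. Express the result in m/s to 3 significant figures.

12.6 m/s

Coriolis parameter at 38°N:
f = 2Ω sin φ = 2 × 7.29×10⁻⁵ × sin 38° = 8.98×10⁻⁵ s⁻¹
Height gradient: |∂Z/∂n| = 30 m / 261000 m = 1.15×10⁻⁴
On a pressure surface, geostrophic balance gives V_g = (g/f)|∂Z/∂n|:
V_g = 9.81 × 1.15×10⁻⁴ / 8.98×10⁻⁵ = 12.6 m/s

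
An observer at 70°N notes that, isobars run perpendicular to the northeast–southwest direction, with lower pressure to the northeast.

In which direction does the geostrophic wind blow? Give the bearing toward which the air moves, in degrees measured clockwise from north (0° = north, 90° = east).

135°

The pressure-gradient force points toward the northeast (bearing 045°).
Geostrophic balance: in the Northern Hemisphere the Coriolis force deflects motion to the right, so the geostrophic wind blows 90° to the right of the pressure-gradient force (low pressure on the left).
Rotating 045° by 90° clockwise gives 135° — the wind blows toward the southeast.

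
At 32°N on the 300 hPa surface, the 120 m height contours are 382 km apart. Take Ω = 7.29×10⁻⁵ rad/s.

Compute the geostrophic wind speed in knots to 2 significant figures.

78 knots

Coriolis parameter at 32°N:
f = 2Ω sin φ = 2 × 7.29×10⁻⁵ × sin 32° = 7.73×10⁻⁵ s⁻¹
Height gradient: |∂Z/∂n| = 120 m / 382000 m = 3.14×10⁻⁴
On a pressure surface, geostrophic balance gives V_g = (g/f)|∂Z/∂n|:
V_g = 9.81 × 3.14×10⁻⁴ / 7.73×10⁻⁵ = 39.9 m/s
Converting: 39.9 m/s × 1.944 = 78 knots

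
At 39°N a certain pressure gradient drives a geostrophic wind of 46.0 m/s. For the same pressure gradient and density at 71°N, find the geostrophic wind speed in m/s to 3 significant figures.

With the same pressure gradient and density, V_g ∝ 1/f ∝ 1/sin φ.
V₂ = V₁ · sin φ₁ / sin φ₂ = 46.0 × sin 39° / sin 71°
V₂ = 46.0 × 0.6293/0.9455 = 30.6 m/s

30.6 m/s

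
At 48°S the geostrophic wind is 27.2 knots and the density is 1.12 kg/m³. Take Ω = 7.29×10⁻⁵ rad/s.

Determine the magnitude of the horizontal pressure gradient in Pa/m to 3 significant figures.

Coriolis parameter at 48°S:
f = 2Ω sin φ = 2 × 7.29×10⁻⁵ × sin 48° = 1.08×10⁻⁴ s⁻¹
Wind speed in SI: 27.2 knots = 14.0 m/s
Geostrophic balance rearranged: |∂P/∂n| = f ρ V_g
|∂P/∂n| = 1.08×10⁻⁴ × 1.12 × 14.0 = 1.70×10⁻³ Pa/m

1.70×10⁻³ Pa/m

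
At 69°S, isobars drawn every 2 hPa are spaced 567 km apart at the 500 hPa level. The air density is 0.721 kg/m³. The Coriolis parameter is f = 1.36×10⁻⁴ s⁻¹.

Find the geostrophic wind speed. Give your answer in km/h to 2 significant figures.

Pressure gradient: |∂P/∂n| = 200 Pa / 567000 m = 3.53×10⁻⁴ Pa/m
Geostrophic balance (pressure-gradient force = Coriolis force):
V_g = (1/(fρ)) |∂P/∂n| = 3.53×10⁻⁴ / (1.36×10⁻⁴ × 0.721) = 3.60 m/s
Converting: 3.60 m/s × 3.6 = 13 km/h

13 km/h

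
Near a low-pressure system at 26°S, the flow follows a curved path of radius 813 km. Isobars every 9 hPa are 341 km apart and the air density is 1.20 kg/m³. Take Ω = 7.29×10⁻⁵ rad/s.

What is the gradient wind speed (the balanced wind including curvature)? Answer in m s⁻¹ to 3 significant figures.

23.6 m s⁻¹

Coriolis parameter at 26°S:
f = 2Ω sin φ = 2 × 7.29×10⁻⁵ × sin 26° = 6.39×10⁻⁵ s⁻¹
Pressure gradient: |∂P/∂n| = 900 Pa / 341000 m = 2.64×10⁻³ Pa/m
Geostrophic speed: V_g = |∂P/∂n|/(fρ) = 2.64×10⁻³/(6.39×10⁻⁵ × 1.20) = 34.4 m/s
Around a low, centrifugal force acts outward with Coriolis, so pressure-gradient force balances both:
(1/ρ)|∂P/∂n| = fV + V²/R  →  V² + fR·V − fR·V_g = 0
With fR = 6.39×10⁻⁵ × 813×10³ m = 52.0 m/s:
V = [−fR + √((fR)² + 4 fR V_g)]/2 = [−52.0 + √(52.0² + 4×52.0×34.4)]/2 = 23.6 m/s
Subgeostrophic (V < V_g = 34.4 m/s), as expected around a low.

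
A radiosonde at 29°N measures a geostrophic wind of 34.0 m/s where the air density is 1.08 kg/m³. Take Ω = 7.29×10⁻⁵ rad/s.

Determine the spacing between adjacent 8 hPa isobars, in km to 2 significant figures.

Coriolis parameter at 29°N:
f = 2Ω sin φ = 2 × 7.29×10⁻⁵ × sin 29° = 7.07×10⁻⁵ s⁻¹
Geostrophic balance rearranged: |∂P/∂n| = f ρ V_g
|∂P/∂n| = 7.07×10⁻⁵ × 1.08 × 34.0 = 2.60×10⁻³ Pa/m
Isobar spacing: Δn = ΔP/|∂P/∂n| = 800 Pa / 2.60×10⁻³ Pa/m = 308218 m ≈ 310 km

310 km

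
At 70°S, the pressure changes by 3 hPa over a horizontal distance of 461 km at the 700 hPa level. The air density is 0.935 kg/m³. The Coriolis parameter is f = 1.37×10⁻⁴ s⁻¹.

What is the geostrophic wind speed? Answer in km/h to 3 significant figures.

Pressure gradient: |∂P/∂n| = 300 Pa / 461000 m = 6.51×10⁻⁴ Pa/m
Geostrophic balance (pressure-gradient force = Coriolis force):
V_g = (1/(fρ)) |∂P/∂n| = 6.51×10⁻⁴ / (1.37×10⁻⁴ × 0.935) = 5.08 m/s
Converting: 5.08 m/s × 3.6 = 18.3 km/h

18.3 km/h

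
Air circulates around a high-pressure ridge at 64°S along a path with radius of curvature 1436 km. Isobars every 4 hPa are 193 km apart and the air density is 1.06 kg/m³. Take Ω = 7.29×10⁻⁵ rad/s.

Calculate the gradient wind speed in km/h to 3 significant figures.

Coriolis parameter at 64°S:
f = 2Ω sin φ = 2 × 7.29×10⁻⁵ × sin 64° = 1.31×10⁻⁴ s⁻¹
Pressure gradient: |∂P/∂n| = 400 Pa / 193000 m = 2.07×10⁻³ Pa/m
Geostrophic speed: V_g = |∂P/∂n|/(fρ) = 2.07×10⁻³/(1.31×10⁻⁴ × 1.06) = 14.9 m/s
Around a high, pressure-gradient force acts outward with centrifugal, so Coriolis balances both:
fV = (1/ρ)|∂P/∂n| + V²/R  →  V² − fR·V + fR·V_g = 0
With fR = 1.31×10⁻⁴ × 1436×10³ m = 188 m/s:
V = [fR − √((fR)² − 4 fR V_g)]/2 = [188 − √(188² − 4×188×14.9)]/2 = 16.3 m/s
Supergeostrophic (V > V_g = 14.9 m/s), as expected around a high.
Converting: 16.3 m/s × 3.6 = 58.8 km/h

58.8 km/h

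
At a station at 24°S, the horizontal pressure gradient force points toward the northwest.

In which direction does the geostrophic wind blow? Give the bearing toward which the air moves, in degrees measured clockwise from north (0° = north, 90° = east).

The pressure-gradient force points toward the northwest (bearing 315°).
Geostrophic balance: in the Southern Hemisphere the Coriolis force deflects motion to the left, so the geostrophic wind blows 90° to the left of the pressure-gradient force (low pressure on the right).
Rotating 315° by 90° counterclockwise gives 225° — the wind blows toward the southwest.

225°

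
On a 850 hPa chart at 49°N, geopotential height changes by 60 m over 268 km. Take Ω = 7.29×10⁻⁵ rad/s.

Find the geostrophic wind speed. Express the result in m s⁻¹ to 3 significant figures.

20.0 m s⁻¹

Coriolis parameter at 49°N:
f = 2Ω sin φ = 2 × 7.29×10⁻⁵ × sin 49° = 1.10×10⁻⁴ s⁻¹
Height gradient: |∂Z/∂n| = 60 m / 268000 m = 2.24×10⁻⁴
On a pressure surface, geostrophic balance gives V_g = (g/f)|∂Z/∂n|:
V_g = 9.81 × 2.24×10⁻⁴ / 1.10×10⁻⁴ = 20.0 m/s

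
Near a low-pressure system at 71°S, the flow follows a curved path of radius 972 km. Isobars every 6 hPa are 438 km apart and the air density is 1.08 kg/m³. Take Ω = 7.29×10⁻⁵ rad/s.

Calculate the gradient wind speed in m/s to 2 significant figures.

8.6 m/s

Coriolis parameter at 71°S:
f = 2Ω sin φ = 2 × 7.29×10⁻⁵ × sin 71° = 1.38×10⁻⁴ s⁻¹
Pressure gradient: |∂P/∂n| = 600 Pa / 438000 m = 1.37×10⁻³ Pa/m
Geostrophic speed: V_g = |∂P/∂n|/(fρ) = 1.37×10⁻³/(1.38×10⁻⁴ × 1.08) = 9.20 m/s
Around a low, centrifugal force acts outward with Coriolis, so pressure-gradient force balances both:
(1/ρ)|∂P/∂n| = fV + V²/R  →  V² + fR·V − fR·V_g = 0
With fR = 1.38×10⁻⁴ × 972×10³ m = 134 m/s:
V = [−fR + √((fR)² + 4 fR V_g)]/2 = [−134 + √(134² + 4×134×9.2)]/2 = 8.64 m/s
Subgeostrophic (V < V_g = 9.2 m/s), as expected around a low.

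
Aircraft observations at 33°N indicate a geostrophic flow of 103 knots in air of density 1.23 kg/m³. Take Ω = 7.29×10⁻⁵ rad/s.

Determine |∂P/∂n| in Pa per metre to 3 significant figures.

Coriolis parameter at 33°N:
f = 2Ω sin φ = 2 × 7.29×10⁻⁵ × sin 33° = 7.94×10⁻⁵ s⁻¹
Wind speed in SI: 103 knots = 53.0 m/s
Geostrophic balance rearranged: |∂P/∂n| = f ρ V_g
|∂P/∂n| = 7.94×10⁻⁵ × 1.23 × 53.0 = 5.18×10⁻³ Pa/m

5.18×10⁻³ Pa/m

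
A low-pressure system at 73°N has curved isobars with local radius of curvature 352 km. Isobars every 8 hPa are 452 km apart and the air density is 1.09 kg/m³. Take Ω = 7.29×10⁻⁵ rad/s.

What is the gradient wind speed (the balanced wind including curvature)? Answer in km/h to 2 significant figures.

35 km/h

Coriolis parameter at 73°N:
f = 2Ω sin φ = 2 × 7.29×10⁻⁵ × sin 73° = 1.39×10⁻⁴ s⁻¹
Pressure gradient: |∂P/∂n| = 800 Pa / 452000 m = 1.77×10⁻³ Pa/m
Geostrophic speed: V_g = |∂P/∂n|/(fρ) = 1.77×10⁻³/(1.39×10⁻⁴ × 1.09) = 11.6 m/s
Around a low, centrifugal force acts outward with Coriolis, so pressure-gradient force balances both:
(1/ρ)|∂P/∂n| = fV + V²/R  →  V² + fR·V − fR·V_g = 0
With fR = 1.39×10⁻⁴ × 352×10³ m = 49.1 m/s:
V = [−fR + √((fR)² + 4 fR V_g)]/2 = [−49.1 + √(49.1² + 4×49.1×11.6)]/2 = 9.72 m/s
Subgeostrophic (V < V_g = 11.6 m/s), as expected around a low.
Converting: 9.72 m/s × 3.6 = 35 km/h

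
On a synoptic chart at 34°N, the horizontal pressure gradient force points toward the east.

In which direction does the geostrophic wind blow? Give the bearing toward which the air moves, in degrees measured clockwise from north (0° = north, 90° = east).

The pressure-gradient force points toward the east (bearing 090°).
Geostrophic balance: in the Northern Hemisphere the Coriolis force deflects motion to the right, so the geostrophic wind blows 90° to the right of the pressure-gradient force (low pressure on the left).
Rotating 090° by 90° clockwise gives 180° — the wind blows toward the south.

180°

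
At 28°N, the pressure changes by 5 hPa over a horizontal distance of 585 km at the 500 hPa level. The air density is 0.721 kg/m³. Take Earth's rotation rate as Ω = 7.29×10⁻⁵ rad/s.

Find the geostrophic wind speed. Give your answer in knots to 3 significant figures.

33.7 knots

Coriolis parameter at 28°N:
f = 2Ω sin φ = 2 × 7.29×10⁻⁵ × sin 28° = 6.84×10⁻⁵ s⁻¹
Pressure gradient: |∂P/∂n| = 500 Pa / 585000 m = 8.55×10⁻⁴ Pa/m
Geostrophic balance (pressure-gradient force = Coriolis force):
V_g = (1/(fρ)) |∂P/∂n| = 8.55×10⁻⁴ / (6.84×10⁻⁵ × 0.721) = 17.3 m/s
Converting: 17.3 m/s × 1.944 = 33.7 knots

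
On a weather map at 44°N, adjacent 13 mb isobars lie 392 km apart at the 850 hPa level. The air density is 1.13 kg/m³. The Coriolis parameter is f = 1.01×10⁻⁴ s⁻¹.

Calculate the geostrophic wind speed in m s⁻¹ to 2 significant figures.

Pressure gradient: |∂P/∂n| = 1300 Pa / 392000 m = 3.32×10⁻³ Pa/m
Geostrophic balance (pressure-gradient force = Coriolis force):
V_g = (1/(fρ)) |∂P/∂n| = 3.32×10⁻³ / (1.01×10⁻⁴ × 1.13) = 29.1 m/s

29 m s⁻¹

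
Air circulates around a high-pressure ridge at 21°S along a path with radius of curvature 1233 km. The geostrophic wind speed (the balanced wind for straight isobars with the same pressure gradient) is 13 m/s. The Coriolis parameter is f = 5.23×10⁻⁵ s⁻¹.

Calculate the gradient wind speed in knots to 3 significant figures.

35.1 knots

Around a high, pressure-gradient force acts outward with centrifugal, so Coriolis balances both:
fV = (1/ρ)|∂P/∂n| + V²/R  →  V² − fR·V + fR·V_g = 0
With fR = 5.23×10⁻⁵ × 1233×10³ m = 64.5 m/s:
V = [fR − √((fR)² − 4 fR V_g)]/2 = [64.5 − √(64.5² − 4×64.5×13)]/2 = 18.1 m/s
Supergeostrophic (V > V_g = 13 m/s), as expected around a high.
Converting: 18.1 m/s × 1.944 = 35.1 knots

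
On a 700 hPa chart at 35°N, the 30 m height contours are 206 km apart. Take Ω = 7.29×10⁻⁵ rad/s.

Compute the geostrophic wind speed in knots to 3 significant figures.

Coriolis parameter at 35°N:
f = 2Ω sin φ = 2 × 7.29×10⁻⁵ × sin 35° = 8.36×10⁻⁵ s⁻¹
Height gradient: |∂Z/∂n| = 30 m / 206000 m = 1.46×10⁻⁴
On a pressure surface, geostrophic balance gives V_g = (g/f)|∂Z/∂n|:
V_g = 9.81 × 1.46×10⁻⁴ / 8.36×10⁻⁵ = 17.1 m/s
Converting: 17.1 m/s × 1.944 = 33.2 knots

33.2 knots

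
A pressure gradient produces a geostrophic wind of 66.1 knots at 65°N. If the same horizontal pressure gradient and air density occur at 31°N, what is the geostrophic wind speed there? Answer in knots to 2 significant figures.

120 knots

With the same pressure gradient and density, V_g ∝ 1/f ∝ 1/sin φ.
V₂ = V₁ · sin φ₁ / sin φ₂ = 66.1 × sin 65° / sin 31°
V₂ = 66.1 × 0.9063/0.5150 = 120 knots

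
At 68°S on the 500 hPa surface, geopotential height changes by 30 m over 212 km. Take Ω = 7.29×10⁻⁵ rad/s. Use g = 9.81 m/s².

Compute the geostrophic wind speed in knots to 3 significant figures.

Coriolis parameter at 68°S:
f = 2Ω sin φ = 2 × 7.29×10⁻⁵ × sin 68° = 1.35×10⁻⁴ s⁻¹
Height gradient: |∂Z/∂n| = 30 m / 212000 m = 1.42×10⁻⁴
On a pressure surface, geostrophic balance gives V_g = (g/f)|∂Z/∂n|:
V_g = 9.81 × 1.42×10⁻⁴ / 1.35×10⁻⁴ = 10.3 m/s
Converting: 10.3 m/s × 1.944 = 20.0 knots

20.0 knots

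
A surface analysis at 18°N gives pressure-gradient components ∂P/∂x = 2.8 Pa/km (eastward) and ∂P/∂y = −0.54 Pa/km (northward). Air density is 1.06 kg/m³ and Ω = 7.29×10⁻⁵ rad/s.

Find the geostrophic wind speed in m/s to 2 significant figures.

60 m/s

Coriolis parameter at 18°N:
f = 2Ω sin φ = 2 × 7.29×10⁻⁵ × sin 18° = 4.51×10⁻⁵ s⁻¹
Component geostrophic relations (x east, y north):
u_g = −(1/(fρ)) ∂P/∂y,  v_g = (1/(fρ)) ∂P/∂x
u_g = −(−0.54×10⁻³)/(4.51×10⁻⁵ × 1.06) = 11.3 m/s;  v_g = (2.8×10⁻³)/(4.51×10⁻⁵ × 1.06) = 58.6 m/s
|V_g| = √(u_g² + v_g²) = 59.7 m/s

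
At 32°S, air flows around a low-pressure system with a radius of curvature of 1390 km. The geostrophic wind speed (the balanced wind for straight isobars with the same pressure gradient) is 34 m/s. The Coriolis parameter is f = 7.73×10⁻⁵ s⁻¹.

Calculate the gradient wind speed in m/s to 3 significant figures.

Around a low, centrifugal force acts outward with Coriolis, so pressure-gradient force balances both:
(1/ρ)|∂P/∂n| = fV + V²/R  →  V² + fR·V − fR·V_g = 0
With fR = 7.73×10⁻⁵ × 1390×10³ m = 107 m/s:
V = [−fR + √((fR)² + 4 fR V_g)]/2 = [−107 + √(107² + 4×107×34)]/2 = 27.1 m/s
Subgeostrophic (V < V_g = 34 m/s), as expected around a low.

27.1 m/s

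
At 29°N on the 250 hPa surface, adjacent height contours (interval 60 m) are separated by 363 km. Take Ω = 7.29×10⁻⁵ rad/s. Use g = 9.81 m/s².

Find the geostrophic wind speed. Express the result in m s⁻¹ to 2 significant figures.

Coriolis parameter at 29°N:
f = 2Ω sin φ = 2 × 7.29×10⁻⁵ × sin 29° = 7.07×10⁻⁵ s⁻¹
Height gradient: |∂Z/∂n| = 60 m / 363000 m = 1.65×10⁻⁴
On a pressure surface, geostrophic balance gives V_g = (g/f)|∂Z/∂n|:
V_g = 9.81 × 1.65×10⁻⁴ / 7.07×10⁻⁵ = 22.9 m/s

23 m s⁻¹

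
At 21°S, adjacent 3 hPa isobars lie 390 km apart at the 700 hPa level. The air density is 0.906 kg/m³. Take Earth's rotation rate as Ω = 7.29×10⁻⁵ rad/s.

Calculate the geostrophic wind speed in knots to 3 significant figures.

31.6 knots

Coriolis parameter at 21°S:
f = 2Ω sin φ = 2 × 7.29×10⁻⁵ × sin 21° = 5.23×10⁻⁵ s⁻¹
Pressure gradient: |∂P/∂n| = 300 Pa / 390000 m = 7.69×10⁻⁴ Pa/m
Geostrophic balance (pressure-gradient force = Coriolis force):
V_g = (1/(fρ)) |∂P/∂n| = 7.69×10⁻⁴ / (5.23×10⁻⁵ × 0.906) = 16.2 m/s
Converting: 16.2 m/s × 1.944 = 31.6 knots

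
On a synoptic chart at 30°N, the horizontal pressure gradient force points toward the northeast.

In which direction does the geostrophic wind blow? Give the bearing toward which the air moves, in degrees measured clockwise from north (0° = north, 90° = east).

The pressure-gradient force points toward the northeast (bearing 045°).
Geostrophic balance: in the Northern Hemisphere the Coriolis force deflects motion to the right, so the geostrophic wind blows 90° to the right of the pressure-gradient force (low pressure on the left).
Rotating 045° by 90° clockwise gives 135° — the wind blows toward the southeast.

135°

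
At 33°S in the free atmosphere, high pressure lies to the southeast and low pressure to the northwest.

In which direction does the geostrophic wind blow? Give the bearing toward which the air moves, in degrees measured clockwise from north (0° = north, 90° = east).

The pressure-gradient force points toward the northwest (bearing 315°).
Geostrophic balance: in the Southern Hemisphere the Coriolis force deflects motion to the left, so the geostrophic wind blows 90° to the left of the pressure-gradient force (low pressure on the right).
Rotating 315° by 90° counterclockwise gives 225° — the wind blows toward the southwest.

225°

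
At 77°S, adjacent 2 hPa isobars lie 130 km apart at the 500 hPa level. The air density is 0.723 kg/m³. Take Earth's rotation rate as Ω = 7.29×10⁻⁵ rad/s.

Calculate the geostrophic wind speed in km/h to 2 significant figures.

Coriolis parameter at 77°S:
f = 2Ω sin φ = 2 × 7.29×10⁻⁵ × sin 77° = 1.42×10⁻⁴ s⁻¹
Pressure gradient: |∂P/∂n| = 200 Pa / 130000 m = 1.54×10⁻³ Pa/m
Geostrophic balance (pressure-gradient force = Coriolis force):
V_g = (1/(fρ)) |∂P/∂n| = 1.54×10⁻³ / (1.42×10⁻⁴ × 0.723) = 15.0 m/s
Converting: 15.0 m/s × 3.6 = 54 km/h

54 km/h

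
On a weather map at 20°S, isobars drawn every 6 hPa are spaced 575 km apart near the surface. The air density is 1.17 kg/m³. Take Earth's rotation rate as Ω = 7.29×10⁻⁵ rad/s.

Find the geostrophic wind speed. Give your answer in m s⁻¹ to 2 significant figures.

Coriolis parameter at 20°S:
f = 2Ω sin φ = 2 × 7.29×10⁻⁵ × sin 20° = 4.99×10⁻⁵ s⁻¹
Pressure gradient: |∂P/∂n| = 600 Pa / 575000 m = 1.04×10⁻³ Pa/m
Geostrophic balance (pressure-gradient force = Coriolis force):
V_g = (1/(fρ)) |∂P/∂n| = 1.04×10⁻³ / (4.99×10⁻⁵ × 1.17) = 17.9 m/s

18 m s⁻¹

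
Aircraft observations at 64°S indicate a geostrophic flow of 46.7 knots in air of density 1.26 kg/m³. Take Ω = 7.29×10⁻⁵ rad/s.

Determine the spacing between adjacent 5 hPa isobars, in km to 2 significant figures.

130 km

Coriolis parameter at 64°S:
f = 2Ω sin φ = 2 × 7.29×10⁻⁵ × sin 64° = 1.31×10⁻⁴ s⁻¹
Wind speed in SI: 46.7 knots = 24.0 m/s
Geostrophic balance rearranged: |∂P/∂n| = f ρ V_g
|∂P/∂n| = 1.31×10⁻⁴ × 1.26 × 24.0 = 3.97×10⁻³ Pa/m
Isobar spacing: Δn = ΔP/|∂P/∂n| = 500 Pa / 3.97×10⁻³ Pa/m = 126045 m ≈ 130 km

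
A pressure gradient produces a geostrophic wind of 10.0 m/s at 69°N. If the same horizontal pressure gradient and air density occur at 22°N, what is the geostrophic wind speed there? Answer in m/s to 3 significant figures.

24.9 m/s

With the same pressure gradient and density, V_g ∝ 1/f ∝ 1/sin φ.
V₂ = V₁ · sin φ₁ / sin φ₂ = 10.0 × sin 69° / sin 22°
V₂ = 10.0 × 0.9336/0.3746 = 24.9 m/s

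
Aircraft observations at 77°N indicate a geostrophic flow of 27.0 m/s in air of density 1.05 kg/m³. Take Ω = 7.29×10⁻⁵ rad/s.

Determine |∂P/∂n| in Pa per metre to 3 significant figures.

Coriolis parameter at 77°N:
f = 2Ω sin φ = 2 × 7.29×10⁻⁵ × sin 77° = 1.42×10⁻⁴ s⁻¹
Geostrophic balance rearranged: |∂P/∂n| = f ρ V_g
|∂P/∂n| = 1.42×10⁻⁴ × 1.05 × 27.0 = 4.03×10⁻³ Pa/m

4.03×10⁻³ Pa/m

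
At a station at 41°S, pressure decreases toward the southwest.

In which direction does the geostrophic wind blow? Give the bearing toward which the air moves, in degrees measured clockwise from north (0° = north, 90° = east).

135°

The pressure-gradient force points toward the southwest (bearing 225°).
Geostrophic balance: in the Southern Hemisphere the Coriolis force deflects motion to the left, so the geostrophic wind blows 90° to the left of the pressure-gradient force (low pressure on the right).
Rotating 225° by 90° counterclockwise gives 135° — the wind blows toward the southeast.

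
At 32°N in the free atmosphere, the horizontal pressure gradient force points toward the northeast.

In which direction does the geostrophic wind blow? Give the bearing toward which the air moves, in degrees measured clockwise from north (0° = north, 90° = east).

135°

The pressure-gradient force points toward the northeast (bearing 045°).
Geostrophic balance: in the Northern Hemisphere the Coriolis force deflects motion to the right, so the geostrophic wind blows 90° to the right of the pressure-gradient force (low pressure on the left).
Rotating 045° by 90° clockwise gives 135° — the wind blows toward the southeast.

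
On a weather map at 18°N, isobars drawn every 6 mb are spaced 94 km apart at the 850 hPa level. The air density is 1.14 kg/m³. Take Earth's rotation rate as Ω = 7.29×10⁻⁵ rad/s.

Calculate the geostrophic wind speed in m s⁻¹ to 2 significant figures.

120 m s⁻¹

Coriolis parameter at 18°N:
f = 2Ω sin φ = 2 × 7.29×10⁻⁵ × sin 18° = 4.51×10⁻⁵ s⁻¹
Pressure gradient: |∂P/∂n| = 600 Pa / 94000 m = 6.38×10⁻³ Pa/m
Geostrophic balance (pressure-gradient force = Coriolis force):
V_g = (1/(fρ)) |∂P/∂n| = 6.38×10⁻³ / (4.51×10⁻⁵ × 1.14) = 124 m/s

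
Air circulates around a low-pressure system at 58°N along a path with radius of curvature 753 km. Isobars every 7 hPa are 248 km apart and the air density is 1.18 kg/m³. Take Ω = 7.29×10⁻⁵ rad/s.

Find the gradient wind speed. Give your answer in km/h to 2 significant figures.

Coriolis parameter at 58°N:
f = 2Ω sin φ = 2 × 7.29×10⁻⁵ × sin 58° = 1.24×10⁻⁴ s⁻¹
Pressure gradient: |∂P/∂n| = 700 Pa / 248000 m = 2.82×10⁻³ Pa/m
Geostrophic speed: V_g = |∂P/∂n|/(fρ) = 2.82×10⁻³/(1.24×10⁻⁴ × 1.18) = 19.3 m/s
Around a low, centrifugal force acts outward with Coriolis, so pressure-gradient force balances both:
(1/ρ)|∂P/∂n| = fV + V²/R  →  V² + fR·V − fR·V_g = 0
With fR = 1.24×10⁻⁴ × 753×10³ m = 93.1 m/s:
V = [−fR + √((fR)² + 4 fR V_g)]/2 = [−93.1 + √(93.1² + 4×93.1×19.3)]/2 = 16.4 m/s
Subgeostrophic (V < V_g = 19.3 m/s), as expected around a low.
Converting: 16.4 m/s × 3.6 = 59 km/h

59 km/h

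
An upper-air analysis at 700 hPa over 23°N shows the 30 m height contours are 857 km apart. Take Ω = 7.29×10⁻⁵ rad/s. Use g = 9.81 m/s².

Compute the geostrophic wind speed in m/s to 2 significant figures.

Coriolis parameter at 23°N:
f = 2Ω sin φ = 2 × 7.29×10⁻⁵ × sin 23° = 5.70×10⁻⁵ s⁻¹
Height gradient: |∂Z/∂n| = 30 m / 857000 m = 3.50×10⁻⁵
On a pressure surface, geostrophic balance gives V_g = (g/f)|∂Z/∂n|:
V_g = 9.81 × 3.50×10⁻⁵ / 5.70×10⁻⁵ = 6.03 m/s

6.0 m/s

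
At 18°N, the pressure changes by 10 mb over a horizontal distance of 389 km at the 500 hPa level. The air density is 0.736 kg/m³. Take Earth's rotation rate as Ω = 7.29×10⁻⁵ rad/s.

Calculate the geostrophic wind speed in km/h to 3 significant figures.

279 km/h

Coriolis parameter at 18°N:
f = 2Ω sin φ = 2 × 7.29×10⁻⁵ × sin 18° = 4.51×10⁻⁵ s⁻¹
Pressure gradient: |∂P/∂n| = 1000 Pa / 389000 m = 2.57×10⁻³ Pa/m
Geostrophic balance (pressure-gradient force = Coriolis force):
V_g = (1/(fρ)) |∂P/∂n| = 2.57×10⁻³ / (4.51×10⁻⁵ × 0.736) = 77.5 m/s
Converting: 77.5 m/s × 3.6 = 279 km/h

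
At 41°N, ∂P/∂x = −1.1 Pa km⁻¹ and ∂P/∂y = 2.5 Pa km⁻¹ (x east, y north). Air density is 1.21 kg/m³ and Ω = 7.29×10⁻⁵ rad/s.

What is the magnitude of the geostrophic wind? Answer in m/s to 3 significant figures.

Coriolis parameter at 41°N:
f = 2Ω sin φ = 2 × 7.29×10⁻⁵ × sin 41° = 9.57×10⁻⁵ s⁻¹
Component geostrophic relations (x east, y north):
u_g = −(1/(fρ)) ∂P/∂y,  v_g = (1/(fρ)) ∂P/∂x
u_g = −(2.5×10⁻³)/(9.57×10⁻⁵ × 1.21) = −21.6 m/s;  v_g = (−1.1×10⁻³)/(9.57×10⁻⁵ × 1.21) = −9.50 m/s
|V_g| = √(u_g² + v_g²) = 23.6 m/s

23.6 m/s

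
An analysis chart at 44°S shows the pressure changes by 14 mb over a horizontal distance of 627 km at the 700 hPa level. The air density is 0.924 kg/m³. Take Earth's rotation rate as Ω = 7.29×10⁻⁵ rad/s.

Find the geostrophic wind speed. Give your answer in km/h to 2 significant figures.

86 km/h

Coriolis parameter at 44°S:
f = 2Ω sin φ = 2 × 7.29×10⁻⁵ × sin 44° = 1.01×10⁻⁴ s⁻¹
Pressure gradient: |∂P/∂n| = 1400 Pa / 627000 m = 2.23×10⁻³ Pa/m
Geostrophic balance (pressure-gradient force = Coriolis force):
V_g = (1/(fρ)) |∂P/∂n| = 2.23×10⁻³ / (1.01×10⁻⁴ × 0.924) = 23.9 m/s
Converting: 23.9 m/s × 3.6 = 86 km/h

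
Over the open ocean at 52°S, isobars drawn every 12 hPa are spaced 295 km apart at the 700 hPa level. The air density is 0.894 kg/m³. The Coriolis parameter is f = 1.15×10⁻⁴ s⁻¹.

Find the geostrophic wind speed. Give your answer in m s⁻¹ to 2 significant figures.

Pressure gradient: |∂P/∂n| = 1200 Pa / 295000 m = 4.07×10⁻³ Pa/m
Geostrophic balance (pressure-gradient force = Coriolis force):
V_g = (1/(fρ)) |∂P/∂n| = 4.07×10⁻³ / (1.15×10⁻⁴ × 0.894) = 39.6 m/s

40 m s⁻¹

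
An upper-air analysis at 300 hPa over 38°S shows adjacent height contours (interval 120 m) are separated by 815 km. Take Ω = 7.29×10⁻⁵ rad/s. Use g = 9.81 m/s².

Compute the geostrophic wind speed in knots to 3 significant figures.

31.3 knots

Coriolis parameter at 38°S:
f = 2Ω sin φ = 2 × 7.29×10⁻⁵ × sin 38° = 8.98×10⁻⁵ s⁻¹
Height gradient: |∂Z/∂n| = 120 m / 815000 m = 1.47×10⁻⁴
On a pressure surface, geostrophic balance gives V_g = (g/f)|∂Z/∂n|:
V_g = 9.81 × 1.47×10⁻⁴ / 8.98×10⁻⁵ = 16.1 m/s
Converting: 16.1 m/s × 1.944 = 31.3 knots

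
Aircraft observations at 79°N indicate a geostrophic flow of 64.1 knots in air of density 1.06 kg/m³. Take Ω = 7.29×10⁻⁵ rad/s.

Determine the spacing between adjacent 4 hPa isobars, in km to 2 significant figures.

80 km

Coriolis parameter at 79°N:
f = 2Ω sin φ = 2 × 7.29×10⁻⁵ × sin 79° = 1.43×10⁻⁴ s⁻¹
Wind speed in SI: 64.1 knots = 33.0 m/s
Geostrophic balance rearranged: |∂P/∂n| = f ρ V_g
|∂P/∂n| = 1.43×10⁻⁴ × 1.06 × 33.0 = 5.00×10⁻³ Pa/m
Isobar spacing: Δn = ΔP/|∂P/∂n| = 400 Pa / 5.00×10⁻³ Pa/m = 79957 m ≈ 80 km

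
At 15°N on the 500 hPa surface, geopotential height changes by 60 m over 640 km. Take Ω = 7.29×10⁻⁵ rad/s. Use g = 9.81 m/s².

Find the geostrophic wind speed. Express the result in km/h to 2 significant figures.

Coriolis parameter at 15°N:
f = 2Ω sin φ = 2 × 7.29×10⁻⁵ × sin 15° = 3.77×10⁻⁵ s⁻¹
Height gradient: |∂Z/∂n| = 60 m / 640000 m = 9.38×10⁻⁵
On a pressure surface, geostrophic balance gives V_g = (g/f)|∂Z/∂n|:
V_g = 9.81 × 9.38×10⁻⁵ / 3.77×10⁻⁵ = 24.4 m/s
Converting: 24.4 m/s × 3.6 = 88 km/h

88 km/h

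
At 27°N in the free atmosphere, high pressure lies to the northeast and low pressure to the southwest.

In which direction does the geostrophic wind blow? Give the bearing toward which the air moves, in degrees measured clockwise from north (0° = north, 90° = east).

315°

The pressure-gradient force points toward the southwest (bearing 225°).
Geostrophic balance: in the Northern Hemisphere the Coriolis force deflects motion to the right, so the geostrophic wind blows 90° to the right of the pressure-gradient force (low pressure on the left).
Rotating 225° by 90° clockwise gives 315° — the wind blows toward the northwest.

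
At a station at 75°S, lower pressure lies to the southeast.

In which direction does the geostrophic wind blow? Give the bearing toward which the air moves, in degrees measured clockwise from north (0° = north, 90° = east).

The pressure-gradient force points toward the southeast (bearing 135°).
Geostrophic balance: in the Southern Hemisphere the Coriolis force deflects motion to the left, so the geostrophic wind blows 90° to the left of the pressure-gradient force (low pressure on the right).
Rotating 135° by 90° counterclockwise gives 045° — the wind blows toward the northeast.

045°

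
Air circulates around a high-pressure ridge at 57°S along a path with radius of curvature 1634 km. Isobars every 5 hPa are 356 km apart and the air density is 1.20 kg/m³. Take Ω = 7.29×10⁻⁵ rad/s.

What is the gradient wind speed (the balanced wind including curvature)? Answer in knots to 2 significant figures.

20 knots

Coriolis parameter at 57°S:
f = 2Ω sin φ = 2 × 7.29×10⁻⁵ × sin 57° = 1.22×10⁻⁴ s⁻¹
Pressure gradient: |∂P/∂n| = 500 Pa / 356000 m = 1.40×10⁻³ Pa/m
Geostrophic speed: V_g = |∂P/∂n|/(fρ) = 1.40×10⁻³/(1.22×10⁻⁴ × 1.20) = 9.57 m/s
Around a high, pressure-gradient force acts outward with centrifugal, so Coriolis balances both:
fV = (1/ρ)|∂P/∂n| + V²/R  →  V² − fR·V + fR·V_g = 0
With fR = 1.22×10⁻⁴ × 1634×10³ m = 200 m/s:
V = [fR − √((fR)² − 4 fR V_g)]/2 = [200 − √(200² − 4×200×9.57)]/2 = 10.1 m/s
Supergeostrophic (V > V_g = 9.57 m/s), as expected around a high.
Converting: 10.1 m/s × 1.944 = 20 knots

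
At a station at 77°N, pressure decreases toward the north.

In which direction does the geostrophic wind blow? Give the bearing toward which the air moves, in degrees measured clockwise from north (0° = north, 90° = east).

090°

The pressure-gradient force points toward the north (bearing 000°).
Geostrophic balance: in the Northern Hemisphere the Coriolis force deflects motion to the right, so the geostrophic wind blows 90° to the right of the pressure-gradient force (low pressure on the left).
Rotating 000° by 90° clockwise gives 090° — the wind blows toward the east.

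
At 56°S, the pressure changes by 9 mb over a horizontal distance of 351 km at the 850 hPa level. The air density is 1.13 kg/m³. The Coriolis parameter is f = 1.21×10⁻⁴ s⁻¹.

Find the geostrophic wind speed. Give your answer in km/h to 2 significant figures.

68 km/h

Pressure gradient: |∂P/∂n| = 900 Pa / 351000 m = 2.56×10⁻³ Pa/m
Geostrophic balance (pressure-gradient force = Coriolis force):
V_g = (1/(fρ)) |∂P/∂n| = 2.56×10⁻³ / (1.21×10⁻⁴ × 1.13) = 18.8 m/s
Converting: 18.8 m/s × 3.6 = 68 km/h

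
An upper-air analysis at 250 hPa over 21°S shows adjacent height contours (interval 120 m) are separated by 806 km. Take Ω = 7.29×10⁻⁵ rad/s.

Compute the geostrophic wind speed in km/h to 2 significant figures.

Coriolis parameter at 21°S:
f = 2Ω sin φ = 2 × 7.29×10⁻⁵ × sin 21° = 5.23×10⁻⁵ s⁻¹
Height gradient: |∂Z/∂n| = 120 m / 806000 m = 1.49×10⁻⁴
On a pressure surface, geostrophic balance gives V_g = (g/f)|∂Z/∂n|:
V_g = 9.81 × 1.49×10⁻⁴ / 5.23×10⁻⁵ = 28.0 m/s
Converting: 28.0 m/s × 3.6 = 100 km/h

100 km/h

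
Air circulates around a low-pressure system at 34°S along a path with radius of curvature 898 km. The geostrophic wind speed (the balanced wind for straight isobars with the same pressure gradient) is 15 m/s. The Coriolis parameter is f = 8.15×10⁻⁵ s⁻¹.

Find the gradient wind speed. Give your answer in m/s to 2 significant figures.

Around a low, centrifugal force acts outward with Coriolis, so pressure-gradient force balances both:
(1/ρ)|∂P/∂n| = fV + V²/R  →  V² + fR·V − fR·V_g = 0
With fR = 8.15×10⁻⁵ × 898×10³ m = 73.2 m/s:
V = [−fR + √((fR)² + 4 fR V_g)]/2 = [−73.2 + √(73.2² + 4×73.2×15)]/2 = 12.8 m/s
Subgeostrophic (V < V_g = 15 m/s), as expected around a low.

13 m/s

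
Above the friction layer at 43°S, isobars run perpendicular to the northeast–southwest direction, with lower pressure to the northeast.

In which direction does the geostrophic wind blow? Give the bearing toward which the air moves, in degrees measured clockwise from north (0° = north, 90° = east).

The pressure-gradient force points toward the northeast (bearing 045°).
Geostrophic balance: in the Southern Hemisphere the Coriolis force deflects motion to the left, so the geostrophic wind blows 90° to the left of the pressure-gradient force (low pressure on the right).
Rotating 045° by 90° counterclockwise gives 315° — the wind blows toward the northwest.

315°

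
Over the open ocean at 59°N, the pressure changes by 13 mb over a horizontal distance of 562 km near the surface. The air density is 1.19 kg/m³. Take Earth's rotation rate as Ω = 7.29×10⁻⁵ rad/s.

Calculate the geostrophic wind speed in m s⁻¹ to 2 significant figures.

16 m s⁻¹

Coriolis parameter at 59°N:
f = 2Ω sin φ = 2 × 7.29×10⁻⁵ × sin 59° = 1.25×10⁻⁴ s⁻¹
Pressure gradient: |∂P/∂n| = 1300 Pa / 562000 m = 2.31×10⁻³ Pa/m
Geostrophic balance (pressure-gradient force = Coriolis force):
V_g = (1/(fρ)) |∂P/∂n| = 2.31×10⁻³ / (1.25×10⁻⁴ × 1.19) = 15.6 m/s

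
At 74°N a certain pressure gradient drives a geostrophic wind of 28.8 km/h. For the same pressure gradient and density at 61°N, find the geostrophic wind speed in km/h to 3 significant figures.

31.7 km/h

With the same pressure gradient and density, V_g ∝ 1/f ∝ 1/sin φ.
V₂ = V₁ · sin φ₁ / sin φ₂ = 28.8 × sin 74° / sin 61°
V₂ = 28.8 × 0.9613/0.8746 = 31.7 km/h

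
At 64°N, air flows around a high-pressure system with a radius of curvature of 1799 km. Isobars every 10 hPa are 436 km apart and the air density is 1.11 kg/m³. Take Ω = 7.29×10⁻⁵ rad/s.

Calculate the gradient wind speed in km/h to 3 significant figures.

Coriolis parameter at 64°N:
f = 2Ω sin φ = 2 × 7.29×10⁻⁵ × sin 64° = 1.31×10⁻⁴ s⁻¹
Pressure gradient: |∂P/∂n| = 1000 Pa / 436000 m = 2.29×10⁻³ Pa/m
Geostrophic speed: V_g = |∂P/∂n|/(fρ) = 2.29×10⁻³/(1.31×10⁻⁴ × 1.11) = 15.8 m/s
Around a high, pressure-gradient force acts outward with centrifugal, so Coriolis balances both:
fV = (1/ρ)|∂P/∂n| + V²/R  →  V² − fR·V + fR·V_g = 0
With fR = 1.31×10⁻⁴ × 1799×10³ m = 236 m/s:
V = [fR − √((fR)² − 4 fR V_g)]/2 = [236 − √(236² − 4×236×15.8)]/2 = 17 m/s
Supergeostrophic (V > V_g = 15.8 m/s), as expected around a high.
Converting: 17 m/s × 3.6 = 61.2 km/h

61.2 km/h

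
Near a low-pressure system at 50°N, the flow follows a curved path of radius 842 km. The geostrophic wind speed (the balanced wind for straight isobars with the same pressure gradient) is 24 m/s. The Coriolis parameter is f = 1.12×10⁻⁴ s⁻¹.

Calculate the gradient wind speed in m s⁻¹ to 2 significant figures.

Around a low, centrifugal force acts outward with Coriolis, so pressure-gradient force balances both:
(1/ρ)|∂P/∂n| = fV + V²/R  →  V² + fR·V − fR·V_g = 0
With fR = 1.12×10⁻⁴ × 842×10³ m = 94.3 m/s:
V = [−fR + √((fR)² + 4 fR V_g)]/2 = [−94.3 + √(94.3² + 4×94.3×24)]/2 = 19.8 m/s
Subgeostrophic (V < V_g = 24 m/s), as expected around a low.

20 m s⁻¹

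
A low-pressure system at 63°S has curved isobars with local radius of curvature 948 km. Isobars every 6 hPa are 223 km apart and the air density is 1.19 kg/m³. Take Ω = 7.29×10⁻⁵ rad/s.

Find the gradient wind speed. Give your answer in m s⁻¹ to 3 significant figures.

Coriolis parameter at 63°S:
f = 2Ω sin φ = 2 × 7.29×10⁻⁵ × sin 63° = 1.30×10⁻⁴ s⁻¹
Pressure gradient: |∂P/∂n| = 600 Pa / 223000 m = 2.69×10⁻³ Pa/m
Geostrophic speed: V_g = |∂P/∂n|/(fρ) = 2.69×10⁻³/(1.30×10⁻⁴ × 1.19) = 17.4 m/s
Around a low, centrifugal force acts outward with Coriolis, so pressure-gradient force balances both:
(1/ρ)|∂P/∂n| = fV + V²/R  →  V² + fR·V − fR·V_g = 0
With fR = 1.30×10⁻⁴ × 948×10³ m = 123 m/s:
V = [−fR + √((fR)² + 4 fR V_g)]/2 = [−123 + √(123² + 4×123×17.4)]/2 = 15.5 m/s
Subgeostrophic (V < V_g = 17.4 m/s), as expected around a low.

15.5 m s⁻¹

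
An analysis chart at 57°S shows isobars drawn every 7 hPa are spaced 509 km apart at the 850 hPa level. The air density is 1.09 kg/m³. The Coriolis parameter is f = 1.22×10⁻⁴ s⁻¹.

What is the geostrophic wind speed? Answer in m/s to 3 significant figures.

Pressure gradient: |∂P/∂n| = 700 Pa / 509000 m = 1.38×10⁻³ Pa/m
Geostrophic balance (pressure-gradient force = Coriolis force):
V_g = (1/(fρ)) |∂P/∂n| = 1.38×10⁻³ / (1.22×10⁻⁴ × 1.09) = 10.3 m/s

10.3 m/s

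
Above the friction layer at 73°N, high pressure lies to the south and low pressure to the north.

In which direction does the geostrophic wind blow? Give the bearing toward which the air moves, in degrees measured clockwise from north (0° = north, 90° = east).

The pressure-gradient force points toward the north (bearing 000°).
Geostrophic balance: in the Northern Hemisphere the Coriolis force deflects motion to the right, so the geostrophic wind blows 90° to the right of the pressure-gradient force (low pressure on the left).
Rotating 000° by 90° clockwise gives 090° — the wind blows toward the east.

090°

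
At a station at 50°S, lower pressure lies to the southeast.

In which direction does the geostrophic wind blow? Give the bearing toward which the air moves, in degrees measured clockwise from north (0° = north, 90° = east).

045°

The pressure-gradient force points toward the southeast (bearing 135°).
Geostrophic balance: in the Southern Hemisphere the Coriolis force deflects motion to the left, so the geostrophic wind blows 90° to the left of the pressure-gradient force (low pressure on the right).
Rotating 135° by 90° counterclockwise gives 045° — the wind blows toward the northeast.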